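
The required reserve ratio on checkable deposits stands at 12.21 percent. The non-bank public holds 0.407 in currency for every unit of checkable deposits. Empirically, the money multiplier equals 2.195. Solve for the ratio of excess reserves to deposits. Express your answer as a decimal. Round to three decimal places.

0.112

Using m = 2.195. Since m = (1 + c)/(c + rr + e), the denominator satisfies c + rr + e = (1 + c)/m = (1 + 0.407) / 2.195 ≈ 0.641002.
With c = 0.407 and rr = 0.1221, the ratio of excess reserves to deposits is 0.641002 − 0.407 − 0.1221 = 0.111902.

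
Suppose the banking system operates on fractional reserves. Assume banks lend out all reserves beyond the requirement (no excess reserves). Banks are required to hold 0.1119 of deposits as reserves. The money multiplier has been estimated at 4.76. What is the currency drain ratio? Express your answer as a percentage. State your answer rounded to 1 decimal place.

Using m = 4.76. From m = (1 + c)/(c + rr + e), rearranging gives 1 + c = m·(c + rr + e), so c·(1 − m) = m·(rr + e) − 1.
Hence c = [m·(rr + e) − 1]/(1 − m) = [4.76 × (0.1119 + 0) − 1] / (1 − 4.76) ≈ 0.124297.

12.4%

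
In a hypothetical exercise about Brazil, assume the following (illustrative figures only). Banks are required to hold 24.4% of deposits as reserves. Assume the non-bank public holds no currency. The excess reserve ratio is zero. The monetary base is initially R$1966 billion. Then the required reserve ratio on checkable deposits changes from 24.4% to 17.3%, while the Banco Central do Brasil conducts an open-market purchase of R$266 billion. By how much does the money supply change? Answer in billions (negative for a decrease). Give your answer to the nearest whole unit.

R$4844 billion

Before: m₁ = 1 / (0.244) ≈ 4.09836, MB₁ = 1966, so M₁ = 4.09836 × 1966 ≈ 8057.3758 billion.
After: m₂ = 1 / (0.173) ≈ 5.78035, MB₂ = 1966 + 266 = 2232, so M₂ = 5.78035 × 2232 = 12901.7412 billion.
ΔM = M₂ − M₁ = 12901.7412 − 8057.3758 = 4844.3654 billion.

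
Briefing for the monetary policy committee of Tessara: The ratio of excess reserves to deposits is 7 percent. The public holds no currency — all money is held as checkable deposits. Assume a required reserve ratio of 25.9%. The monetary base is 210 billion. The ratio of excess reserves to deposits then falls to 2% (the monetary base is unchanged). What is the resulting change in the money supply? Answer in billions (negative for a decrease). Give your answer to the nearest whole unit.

Initially m₁ = 1 / (0.259 + 0.07) ≈ 3.0395, so M₁ = 3.0395 × 210 = 638.295 billion.
After the change m₂ = 1 / (0.259 + 0.02) ≈ 3.5842, so M₂ = 3.5842 × 210 = 752.682 billion.
ΔM = M₂ − M₁ = 752.682 − 638.295 = 114.387 billion.

114 billion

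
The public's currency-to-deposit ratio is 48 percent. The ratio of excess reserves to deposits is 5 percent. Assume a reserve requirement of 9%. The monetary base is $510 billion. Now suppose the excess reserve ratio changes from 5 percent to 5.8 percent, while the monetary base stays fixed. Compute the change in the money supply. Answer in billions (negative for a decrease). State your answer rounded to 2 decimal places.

Initially m₁ = (1 + 0.48) / (0.09 + 0.05 + 0.48) ≈ 2.387097, so M₁ = 2.387097 × 510 ≈ 1217.4195 billion.
After the change m₂ = (1 + 0.48) / (0.09 + 0.058 + 0.48) ≈ 2.356688, so M₂ = 2.356688 × 510 ≈ 1201.9109 billion.
ΔM = M₂ − M₁ = 1201.9109 − 1217.4195 = -15.5086 billion.

-15.51 billion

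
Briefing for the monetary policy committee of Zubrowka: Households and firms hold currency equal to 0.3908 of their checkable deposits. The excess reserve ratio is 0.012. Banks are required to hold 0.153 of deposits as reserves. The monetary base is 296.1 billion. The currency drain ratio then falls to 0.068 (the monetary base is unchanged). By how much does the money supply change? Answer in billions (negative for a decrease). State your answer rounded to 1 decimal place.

Initially m₁ = (1 + 0.3908) / (0.153 + 0.012 + 0.3908) ≈ 2.50234, so M₁ = 2.50234 × 296.1 ≈ 740.9429 billion.
After the change m₂ = (1 + 0.068) / (0.153 + 0.012 + 0.068) ≈ 4.58369, so M₂ = 4.58369 × 296.1 ≈ 1357.2306 billion.
ΔM = M₂ − M₁ = 1357.2306 − 740.9429 = 616.2877 billion.

616.3 billion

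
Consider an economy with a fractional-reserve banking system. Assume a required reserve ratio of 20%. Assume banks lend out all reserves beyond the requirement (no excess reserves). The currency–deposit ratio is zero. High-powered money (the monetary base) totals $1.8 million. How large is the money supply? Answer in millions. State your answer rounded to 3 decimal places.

With no currency drain or excess reserves, the money multiplier is m = 1/rr = 1/0.2 = 5.
Money supply M = m × MB = 5 × 1.8 = 9 million.

$9.000 million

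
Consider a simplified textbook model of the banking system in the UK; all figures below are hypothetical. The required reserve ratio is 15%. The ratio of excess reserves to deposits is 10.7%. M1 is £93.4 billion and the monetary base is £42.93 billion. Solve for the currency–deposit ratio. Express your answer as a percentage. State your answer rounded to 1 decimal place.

Using m = M/MB = 93.4/42.93 ≈ 2.175635. From m = (1 + c)/(c + rr + e), rearranging gives 1 + c = m·(c + rr + e), so c·(1 − m) = m·(rr + e) − 1.
Hence c = [m·(rr + e) − 1]/(1 − m) = [2.175635 × (0.15 + 0.107) − 1] / (1 − 2.175635) ≈ 0.374999.

37.5%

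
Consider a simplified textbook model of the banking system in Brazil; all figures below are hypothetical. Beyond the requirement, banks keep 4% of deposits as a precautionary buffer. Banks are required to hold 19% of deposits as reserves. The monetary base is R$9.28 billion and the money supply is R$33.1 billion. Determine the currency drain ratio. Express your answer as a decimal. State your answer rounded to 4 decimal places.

Using m = M/MB = 33.1/9.28 ≈ 3.566810. From m = (1 + c)/(c + rr + e), rearranging gives 1 + c = m·(c + rr + e), so c·(1 − m) = m·(rr + e) − 1.
Hence c = [m·(rr + e) − 1]/(1 − m) = [3.566810 × (0.19 + 0.04) − 1] / (1 − 3.566810) ≈ 0.069983.

0.0700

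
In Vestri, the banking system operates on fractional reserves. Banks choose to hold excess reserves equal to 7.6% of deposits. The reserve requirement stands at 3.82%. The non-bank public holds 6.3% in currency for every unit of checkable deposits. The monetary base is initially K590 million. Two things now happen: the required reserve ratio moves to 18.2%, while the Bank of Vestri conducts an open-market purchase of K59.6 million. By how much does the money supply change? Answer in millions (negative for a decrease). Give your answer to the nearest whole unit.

Before: m₁ = (1 + 0.063) / (0.0382 + 0.076 + 0.063) ≈ 5.9989, MB₁ = 590, so M₁ = 5.9989 × 590 = 3539.351 million.
After: m₂ = (1 + 0.063) / (0.182 + 0.076 + 0.063) ≈ 3.3115, MB₂ = 590 + 59.6 = 649.6, so M₂ = 3.3115 × 649.6 = 2151.1504 million.
ΔM = M₂ − M₁ = 2151.1504 − 3539.351 = -1388.2006 million.

-1388 million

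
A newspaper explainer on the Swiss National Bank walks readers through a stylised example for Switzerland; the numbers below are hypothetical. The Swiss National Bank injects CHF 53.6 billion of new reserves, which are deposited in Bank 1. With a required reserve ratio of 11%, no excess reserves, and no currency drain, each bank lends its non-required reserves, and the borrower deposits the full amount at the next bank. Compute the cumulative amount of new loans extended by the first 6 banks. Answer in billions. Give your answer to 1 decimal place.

CHF 218.1 billion

Bank i lends (1 − rr)^i of the original deposit: Bank 1 lends 53.6·0.8900 = 47.7040, Bank 2 lends 53.6·0.8900² ≈ 42.4566, and so on.
Summing a geometric series: total = 53.6·[0.8900·(1 − 0.8900^6) / (1 − 0.8900)] ≈ 218.1455 billion.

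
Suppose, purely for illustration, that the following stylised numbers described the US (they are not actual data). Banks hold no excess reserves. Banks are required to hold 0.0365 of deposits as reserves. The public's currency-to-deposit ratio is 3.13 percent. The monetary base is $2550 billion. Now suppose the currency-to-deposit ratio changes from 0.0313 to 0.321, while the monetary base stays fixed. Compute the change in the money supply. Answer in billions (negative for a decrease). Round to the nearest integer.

-29365 billion

Initially m₁ = (1 + 0.0313) / (0.0365 + 0.0313) ≈ 15.21091, so M₁ = 15.21091 × 2550 = 38787.8205 billion.
After the change m₂ = (1 + 0.321) / (0.0365 + 0.321) ≈ 3.69510, so M₂ = 3.69510 × 2550 = 9422.505 billion.
ΔM = M₂ − M₁ = 9422.505 − 38787.8205 = -29365.3155 billion.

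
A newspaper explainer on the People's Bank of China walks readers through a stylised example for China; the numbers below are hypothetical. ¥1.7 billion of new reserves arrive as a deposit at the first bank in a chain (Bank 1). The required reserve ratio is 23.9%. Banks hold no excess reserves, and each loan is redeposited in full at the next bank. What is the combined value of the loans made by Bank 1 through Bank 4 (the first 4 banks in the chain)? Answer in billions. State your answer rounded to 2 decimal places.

Bank i lends (1 − rr)^i of the original deposit: Bank 1 lends 1.7·0.7610 = 1.2937, Bank 2 lends 1.7·0.7610² ≈ 0.9845, and so on.
Summing a geometric series: total = 1.7·[0.7610·(1 − 0.7610^4) / (1 − 0.7610)] ≈ 3.5976 billion.

¥3.60 billion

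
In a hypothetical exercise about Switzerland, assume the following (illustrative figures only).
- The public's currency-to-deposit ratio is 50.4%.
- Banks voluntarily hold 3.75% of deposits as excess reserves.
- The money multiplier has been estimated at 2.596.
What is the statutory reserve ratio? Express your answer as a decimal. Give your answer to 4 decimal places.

0.0379

Using m = 2.596. Since m = (1 + c)/(c + rr + e), the denominator satisfies c + rr + e = (1 + c)/m = (1 + 0.504) / 2.596 ≈ 0.579353.
With c = 0.504 and e = 0.0375, the statutory reserve ratio is 0.579353 − 0.504 − 0.0375 = 0.037853.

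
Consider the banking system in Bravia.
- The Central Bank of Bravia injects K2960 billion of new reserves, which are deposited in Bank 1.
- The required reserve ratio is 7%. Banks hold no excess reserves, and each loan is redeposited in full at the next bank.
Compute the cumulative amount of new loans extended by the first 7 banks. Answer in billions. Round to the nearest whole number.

Bank i lends (1 − rr)^i of the original deposit: Bank 1 lends 2960·0.9300 = 2752.8000, Bank 2 lends 2960·0.9300² = 2560.1040, and so on.
Summing a geometric series: total = 2960·[0.9300·(1 − 0.9300^7) / (1 − 0.9300)] ≈ 15663.3978 billion.

K15663 billion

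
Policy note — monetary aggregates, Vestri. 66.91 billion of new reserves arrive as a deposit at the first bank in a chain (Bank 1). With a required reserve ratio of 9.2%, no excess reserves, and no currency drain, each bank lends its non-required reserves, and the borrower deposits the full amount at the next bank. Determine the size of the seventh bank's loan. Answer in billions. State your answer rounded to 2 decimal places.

Each bank lends a fraction (1 − rr) = 0.9080 of the deposit it receives, so Bank 7 receives 66.91·0.9080^6 and lends 66.91·0.9080^7 ≈ 34.0480 billion.

34.05 billion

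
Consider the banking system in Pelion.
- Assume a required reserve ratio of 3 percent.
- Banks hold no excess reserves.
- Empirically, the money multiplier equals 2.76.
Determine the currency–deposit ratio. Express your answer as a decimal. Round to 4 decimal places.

Using m = 2.76. From m = (1 + c)/(c + rr + e), rearranging gives 1 + c = m·(c + rr + e), so c·(1 − m) = m·(rr + e) − 1.
Hence c = [m·(rr + e) − 1]/(1 − m) = [2.76 × (0.03 + 0) − 1] / (1 − 2.76) ≈ 0.521136.

0.5211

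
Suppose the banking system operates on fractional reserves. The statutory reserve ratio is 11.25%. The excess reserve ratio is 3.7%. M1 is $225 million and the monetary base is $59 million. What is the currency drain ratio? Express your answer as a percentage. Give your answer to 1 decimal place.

15.3%

Using m = M/MB = 225/59 ≈ 3.813559. From m = (1 + c)/(c + rr + e), rearranging gives 1 + c = m·(c + rr + e), so c·(1 − m) = m·(rr + e) − 1.
Hence c = [m·(rr + e) − 1]/(1 − m) = [3.813559 × (0.1125 + 0.037) − 1] / (1 − 3.813559) ≈ 0.152786.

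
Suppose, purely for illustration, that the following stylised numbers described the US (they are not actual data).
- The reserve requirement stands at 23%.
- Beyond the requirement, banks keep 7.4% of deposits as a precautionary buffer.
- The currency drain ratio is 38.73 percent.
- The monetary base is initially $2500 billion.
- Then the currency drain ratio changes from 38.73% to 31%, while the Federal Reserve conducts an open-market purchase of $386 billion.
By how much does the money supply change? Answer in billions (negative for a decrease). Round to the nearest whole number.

$1140 billion

Before: m₁ = (1 + 0.3873) / (0.23 + 0.074 + 0.3873) ≈ 2.00680, MB₁ = 2500, so M₁ = 2.00680 × 2500 = 5017 billion.
After: m₂ = (1 + 0.31) / (0.23 + 0.074 + 0.31) ≈ 2.13355, MB₂ = 2500 + 386 = 2886, so M₂ = 2.13355 × 2886 = 6157.4253 billion.
ΔM = M₂ − M₁ = 6157.4253 − 5017 = 1140.4253 billion.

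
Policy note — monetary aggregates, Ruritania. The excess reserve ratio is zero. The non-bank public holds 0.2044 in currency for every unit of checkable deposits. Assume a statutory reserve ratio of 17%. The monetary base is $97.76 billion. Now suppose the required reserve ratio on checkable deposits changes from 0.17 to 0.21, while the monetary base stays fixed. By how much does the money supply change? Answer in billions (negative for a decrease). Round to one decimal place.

-30.4 billion

Initially m₁ = (1 + 0.2044) / (0.17 + 0.2044) ≈ 3.2169, so M₁ = 3.2169 × 97.76 ≈ 314.4841 billion.
After the change m₂ = (1 + 0.2044) / (0.21 + 0.2044) ≈ 2.9064, so M₂ = 2.9064 × 97.76 ≈ 284.1297 billion.
ΔM = M₂ − M₁ = 284.1297 − 314.4841 = -30.3544 billion.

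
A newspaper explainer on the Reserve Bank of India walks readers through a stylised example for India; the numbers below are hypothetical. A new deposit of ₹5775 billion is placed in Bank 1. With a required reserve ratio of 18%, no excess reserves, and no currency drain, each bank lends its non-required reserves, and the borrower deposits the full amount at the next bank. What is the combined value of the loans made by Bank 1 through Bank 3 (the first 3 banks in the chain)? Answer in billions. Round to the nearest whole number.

₹11803 billion

Bank i lends (1 − rr)^i of the original deposit: Bank 1 lends 5775·0.8200 = 4735.5000, Bank 2 lends 5775·0.8200² = 3883.1100, and so on.
Summing a geometric series: total = 5775·[0.8200·(1 − 0.8200^3) / (1 − 0.8200)] = 11802.7602 billion.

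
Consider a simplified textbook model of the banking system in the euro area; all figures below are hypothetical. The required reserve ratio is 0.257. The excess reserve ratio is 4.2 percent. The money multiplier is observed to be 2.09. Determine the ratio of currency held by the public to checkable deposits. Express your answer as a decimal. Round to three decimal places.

Using m = 2.09. From m = (1 + c)/(c + rr + e), rearranging gives 1 + c = m·(c + rr + e), so c·(1 − m) = m·(rr + e) − 1.
Hence c = [m·(rr + e) − 1]/(1 − m) = [2.09 × (0.257 + 0.042) − 1] / (1 − 2.09) ≈ 0.344119.

0.344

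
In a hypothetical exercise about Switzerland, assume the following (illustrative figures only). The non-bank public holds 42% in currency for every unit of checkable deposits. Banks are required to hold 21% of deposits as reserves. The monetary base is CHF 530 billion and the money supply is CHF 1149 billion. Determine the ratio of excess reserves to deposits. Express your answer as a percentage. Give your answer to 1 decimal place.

2.5%

Using m = M/MB = 1149/530 ≈ 2.167925. Since m = (1 + c)/(c + rr + e), the denominator satisfies c + rr + e = (1 + c)/m = (1 + 0.42) / 2.167925 ≈ 0.655004.
With c = 0.42 and rr = 0.21, the ratio of excess reserves to deposits is 0.655004 − 0.42 − 0.21 = 0.025004.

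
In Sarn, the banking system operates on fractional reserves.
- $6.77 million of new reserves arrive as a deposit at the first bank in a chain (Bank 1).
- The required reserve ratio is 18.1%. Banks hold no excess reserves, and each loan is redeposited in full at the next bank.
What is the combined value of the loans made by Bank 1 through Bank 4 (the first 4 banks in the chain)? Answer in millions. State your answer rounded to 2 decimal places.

Bank i lends (1 − rr)^i of the original deposit: Bank 1 lends 6.77·0.8190 ≈ 5.5446, Bank 2 lends 6.77·0.8190² ≈ 4.5411, and so on.
Summing a geometric series: total = 6.77·[0.8190·(1 − 0.8190^4) / (1 − 0.8190)] ≈ 16.8508 million.

$16.85 million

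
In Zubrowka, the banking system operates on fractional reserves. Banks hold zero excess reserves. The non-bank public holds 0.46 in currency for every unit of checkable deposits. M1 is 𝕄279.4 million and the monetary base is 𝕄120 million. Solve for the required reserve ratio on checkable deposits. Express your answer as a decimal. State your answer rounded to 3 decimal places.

0.167

Using m = M/MB = 279.4/120 ≈ 2.328333. Since m = (1 + c)/(c + rr + e), the denominator satisfies c + rr + e = (1 + c)/m = (1 + 0.46) / 2.328333 ≈ 0.627058.
With c = 0.46 and e = 0, the required reserve ratio on checkable deposits is 0.627058 − 0.46 − 0 = 0.167058.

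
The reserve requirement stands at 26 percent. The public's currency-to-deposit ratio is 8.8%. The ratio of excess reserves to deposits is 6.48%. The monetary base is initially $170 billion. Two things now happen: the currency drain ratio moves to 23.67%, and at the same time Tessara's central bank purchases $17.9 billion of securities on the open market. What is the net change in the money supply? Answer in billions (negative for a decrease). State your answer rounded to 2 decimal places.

-34.21 billion

Before: m₁ = (1 + 0.088) / (0.26 + 0.0648 + 0.088) ≈ 2.635659, MB₁ = 170, so M₁ = 2.635659 × 170 ≈ 448.062 billion.
After: m₂ = (1 + 0.2367) / (0.26 + 0.0648 + 0.2367) ≈ 2.202493, MB₂ = 170 + 17.9 = 187.9, so M₂ = 2.202493 × 187.9 ≈ 413.8484 billion.
ΔM = M₂ − M₁ = 413.8484 − 448.062 = -34.2136 billion.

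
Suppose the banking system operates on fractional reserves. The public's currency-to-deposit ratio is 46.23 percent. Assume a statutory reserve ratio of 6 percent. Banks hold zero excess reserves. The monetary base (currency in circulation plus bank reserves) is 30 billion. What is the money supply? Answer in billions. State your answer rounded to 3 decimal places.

83.992 billion

The money multiplier is m = (1 + c) / (rr + c) = (1 + 0.4623) / (0.06 + 0.4623) ≈ 2.799732.
So M = m × MB = 2.799732 × 30 ≈ 83.992 billion.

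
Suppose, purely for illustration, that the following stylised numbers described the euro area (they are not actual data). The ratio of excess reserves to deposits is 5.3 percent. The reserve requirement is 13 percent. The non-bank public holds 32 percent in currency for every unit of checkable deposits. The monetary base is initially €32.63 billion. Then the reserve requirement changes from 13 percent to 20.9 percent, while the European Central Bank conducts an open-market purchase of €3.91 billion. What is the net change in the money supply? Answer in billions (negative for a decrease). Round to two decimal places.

Before: m₁ = (1 + 0.32) / (0.13 + 0.053 + 0.32) ≈ 2.62425, MB₁ = 32.63, so M₁ = 2.62425 × 32.63 ≈ 85.6293 billion.
After: m₂ = (1 + 0.32) / (0.209 + 0.053 + 0.32) ≈ 2.26804, MB₂ = 32.63 + 3.91 = 36.54, so M₂ = 2.26804 × 36.54 ≈ 82.8742 billion.
ΔM = M₂ − M₁ = 82.8742 − 85.6293 = -2.7551 billion.

-2.76 billion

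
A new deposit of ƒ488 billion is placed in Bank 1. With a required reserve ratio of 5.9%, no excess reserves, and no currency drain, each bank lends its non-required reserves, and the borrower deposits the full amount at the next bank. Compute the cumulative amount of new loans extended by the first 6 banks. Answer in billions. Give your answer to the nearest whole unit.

ƒ2379 billion

Bank i lends (1 − rr)^i of the original deposit: Bank 1 lends 488·0.9410 = 459.2080, Bank 2 lends 488·0.9410² ≈ 432.1147, and so on.
Summing a geometric series: total = 488·[0.9410·(1 − 0.9410^6) / (1 − 0.9410)] ≈ 2379.4374 billion.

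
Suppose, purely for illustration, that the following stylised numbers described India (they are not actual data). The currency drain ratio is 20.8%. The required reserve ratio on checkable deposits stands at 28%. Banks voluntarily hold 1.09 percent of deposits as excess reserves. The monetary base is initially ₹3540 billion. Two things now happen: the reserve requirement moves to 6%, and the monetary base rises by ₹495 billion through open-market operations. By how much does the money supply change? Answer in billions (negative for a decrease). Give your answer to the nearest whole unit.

Before: m₁ = (1 + 0.208) / (0.28 + 0.0109 + 0.208) ≈ 2.42133, MB₁ = 3540, so M₁ = 2.42133 × 3540 = 8571.5082 billion.
After: m₂ = (1 + 0.208) / (0.06 + 0.0109 + 0.208) ≈ 4.33130, MB₂ = 3540 + 495 = 4035, so M₂ = 4.33130 × 4035 = 17476.7955 billion.
ΔM = M₂ − M₁ = 17476.7955 − 8571.5082 = 8905.2873 billion.

₹8905 billion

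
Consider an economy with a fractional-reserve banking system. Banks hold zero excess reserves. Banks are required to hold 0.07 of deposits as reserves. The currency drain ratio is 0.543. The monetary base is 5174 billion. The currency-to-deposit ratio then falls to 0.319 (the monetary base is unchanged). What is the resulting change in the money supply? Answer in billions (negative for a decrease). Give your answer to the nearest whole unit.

Initially m₁ = (1 + 0.543) / (0.07 + 0.543) ≈ 2.51713, so M₁ = 2.51713 × 5174 ≈ 13023.6306 billion.
After the change m₂ = (1 + 0.319) / (0.07 + 0.319) ≈ 3.39075, so M₂ = 3.39075 × 5174 = 17543.7405 billion.
ΔM = M₂ − M₁ = 17543.7405 − 13023.6306 = 4520.1099 billion.

4520 billion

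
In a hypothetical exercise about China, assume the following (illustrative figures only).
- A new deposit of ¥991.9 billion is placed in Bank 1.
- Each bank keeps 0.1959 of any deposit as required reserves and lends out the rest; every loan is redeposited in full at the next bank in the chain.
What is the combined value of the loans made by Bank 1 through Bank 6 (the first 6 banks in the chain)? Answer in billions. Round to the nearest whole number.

¥2971 billion

Bank i lends (1 − rr)^i of the original deposit: Bank 1 lends 991.9·0.8041 ≈ 797.5868, Bank 2 lends 991.9·0.8041² ≈ 641.3395, and so on.
Summing a geometric series: total = 991.9·[0.8041·(1 − 0.8041^6) / (1 − 0.8041)] ≈ 2970.8625 billion.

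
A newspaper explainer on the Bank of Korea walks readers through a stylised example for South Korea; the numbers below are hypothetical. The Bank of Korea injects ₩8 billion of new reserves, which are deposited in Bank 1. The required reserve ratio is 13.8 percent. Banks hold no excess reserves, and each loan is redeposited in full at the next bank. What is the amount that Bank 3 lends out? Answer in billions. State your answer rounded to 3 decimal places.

₩5.124 billion

Each bank lends a fraction (1 − rr) = 0.8620 of the deposit it receives, so Bank 3 receives 8·0.8620^2 and lends 8·0.8620^3 ≈ 5.1240 billion.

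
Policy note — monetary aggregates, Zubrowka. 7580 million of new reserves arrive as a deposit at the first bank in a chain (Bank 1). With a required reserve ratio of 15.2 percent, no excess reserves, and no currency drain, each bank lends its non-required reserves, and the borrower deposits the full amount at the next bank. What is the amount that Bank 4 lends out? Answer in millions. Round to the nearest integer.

3920 million

Each bank lends a fraction (1 − rr) = 0.8480 of the deposit it receives, so Bank 4 receives 7580·0.8480^3 and lends 7580·0.8480^4 ≈ 3919.6981 million.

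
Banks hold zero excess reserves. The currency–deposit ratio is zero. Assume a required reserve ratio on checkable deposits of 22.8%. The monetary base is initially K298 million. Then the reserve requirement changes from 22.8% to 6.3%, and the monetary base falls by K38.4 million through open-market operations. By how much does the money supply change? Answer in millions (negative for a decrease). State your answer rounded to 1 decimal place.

K2813.6 million

Before: m₁ = 1 / (0.228) ≈ 4.38596, MB₁ = 298, so M₁ = 4.38596 × 298 ≈ 1307.0161 million.
After: m₂ = 1 / (0.063) ≈ 15.87302, MB₂ = 298 − 38.4 = 259.6, so M₂ = 15.87302 × 259.6 ≈ 4120.636 million.
ΔM = M₂ − M₁ = 4120.636 − 1307.0161 = 2813.6199 million.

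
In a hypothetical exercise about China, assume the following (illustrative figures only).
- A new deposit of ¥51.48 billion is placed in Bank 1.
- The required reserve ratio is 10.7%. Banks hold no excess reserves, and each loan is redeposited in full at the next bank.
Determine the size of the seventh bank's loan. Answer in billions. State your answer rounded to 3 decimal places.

Each bank lends a fraction (1 − rr) = 0.8930 of the deposit it receives, so Bank 7 receives 51.48·0.8930^6 and lends 51.48·0.8930^7 ≈ 23.3130 billion.

¥23.313 billion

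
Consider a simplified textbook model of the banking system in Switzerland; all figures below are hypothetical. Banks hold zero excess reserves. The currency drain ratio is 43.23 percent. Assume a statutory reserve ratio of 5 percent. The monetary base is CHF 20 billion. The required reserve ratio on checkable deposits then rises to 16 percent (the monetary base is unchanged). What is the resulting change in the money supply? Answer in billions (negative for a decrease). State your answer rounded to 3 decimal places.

Initially m₁ = (1 + 0.4323) / (0.05 + 0.4323) ≈ 2.969728, so M₁ = 2.969728 × 20 ≈ 59.3946 billion.
After the change m₂ = (1 + 0.4323) / (0.16 + 0.4323) ≈ 2.418200, so M₂ = 2.418200 × 20 = 48.364 billion.
ΔM = M₂ − M₁ = 48.364 − 59.3946 = -11.0306 billion.

-11.031 billion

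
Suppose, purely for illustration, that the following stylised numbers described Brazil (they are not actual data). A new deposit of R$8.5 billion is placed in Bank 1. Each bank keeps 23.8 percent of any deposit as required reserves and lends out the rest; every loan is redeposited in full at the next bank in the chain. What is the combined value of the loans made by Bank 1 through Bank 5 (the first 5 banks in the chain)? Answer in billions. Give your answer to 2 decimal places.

Bank i lends (1 − rr)^i of the original deposit: Bank 1 lends 8.5·0.7620 = 6.4770, Bank 2 lends 8.5·0.7620² ≈ 4.9355, and so on.
Summing a geometric series: total = 8.5·[0.7620·(1 − 0.7620^5) / (1 − 0.7620)] ≈ 20.2228 billion.

R$20.22 billion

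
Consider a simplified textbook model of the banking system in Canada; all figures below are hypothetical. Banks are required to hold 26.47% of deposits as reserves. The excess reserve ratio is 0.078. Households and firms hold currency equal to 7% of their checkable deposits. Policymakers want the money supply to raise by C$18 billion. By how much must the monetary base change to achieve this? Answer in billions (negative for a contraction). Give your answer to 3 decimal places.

The money multiplier is m = (1 + c) / (rr + e + c) = (1 + 0.07) / (0.2647 + 0.078 + 0.07) ≈ 2.592682.
ΔMB = ΔM / m = (+18) / 2.592682 ≈ 6.9426 billion.

C$6.943 billion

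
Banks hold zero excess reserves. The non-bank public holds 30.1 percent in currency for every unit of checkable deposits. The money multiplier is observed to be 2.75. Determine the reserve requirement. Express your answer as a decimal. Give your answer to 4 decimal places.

Using m = 2.75. Since m = (1 + c)/(c + rr + e), the denominator satisfies c + rr + e = (1 + c)/m = (1 + 0.301) / 2.75 ≈ 0.473091.
With c = 0.301 and e = 0, the reserve requirement is 0.473091 − 0.301 − 0 = 0.172091.

0.1721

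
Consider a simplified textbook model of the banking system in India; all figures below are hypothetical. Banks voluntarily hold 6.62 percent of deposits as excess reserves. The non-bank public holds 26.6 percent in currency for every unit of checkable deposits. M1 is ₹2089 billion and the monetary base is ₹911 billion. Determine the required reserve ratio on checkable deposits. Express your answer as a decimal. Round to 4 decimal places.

Using m = M/MB = 2089/911 ≈ 2.293085. Since m = (1 + c)/(c + rr + e), the denominator satisfies c + rr + e = (1 + c)/m = (1 + 0.266) / 2.293085 ≈ 0.552095.
With c = 0.266 and e = 0.0662, the required reserve ratio on checkable deposits is 0.552095 − 0.266 − 0.0662 = 0.219895.

0.2199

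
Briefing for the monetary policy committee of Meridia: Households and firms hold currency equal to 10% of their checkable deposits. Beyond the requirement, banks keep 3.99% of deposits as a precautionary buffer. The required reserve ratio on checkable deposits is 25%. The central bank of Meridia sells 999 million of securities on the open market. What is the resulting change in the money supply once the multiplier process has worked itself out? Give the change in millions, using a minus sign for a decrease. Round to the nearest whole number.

-2818 million

The money multiplier is m = (1 + c) / (rr + e + c) = (1 + 0.1) / (0.25 + 0.0399 + 0.1) ≈ 2.8212.
The sale removes 999 million of base, so ΔM = m × ΔMB = 2.8212 × (−999) = -2818.3788 million.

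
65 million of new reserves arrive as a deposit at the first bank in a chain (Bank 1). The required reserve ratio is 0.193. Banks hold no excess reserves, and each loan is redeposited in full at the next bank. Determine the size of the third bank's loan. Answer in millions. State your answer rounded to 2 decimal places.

34.16 million

Each bank lends a fraction (1 − rr) = 0.8070 of the deposit it receives, so Bank 3 receives 65·0.8070^2 and lends 65·0.8070^3 ≈ 34.1613 million.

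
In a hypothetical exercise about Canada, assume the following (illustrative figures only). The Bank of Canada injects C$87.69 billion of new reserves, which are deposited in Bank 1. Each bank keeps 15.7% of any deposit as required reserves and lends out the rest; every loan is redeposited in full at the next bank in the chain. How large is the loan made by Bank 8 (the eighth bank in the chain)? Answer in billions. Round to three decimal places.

Each bank lends a fraction (1 − rr) = 0.8430 of the deposit it receives, so Bank 8 receives 87.69·0.8430^7 and lends 87.69·0.8430^8 ≈ 22.3651 billion.

C$22.365 billion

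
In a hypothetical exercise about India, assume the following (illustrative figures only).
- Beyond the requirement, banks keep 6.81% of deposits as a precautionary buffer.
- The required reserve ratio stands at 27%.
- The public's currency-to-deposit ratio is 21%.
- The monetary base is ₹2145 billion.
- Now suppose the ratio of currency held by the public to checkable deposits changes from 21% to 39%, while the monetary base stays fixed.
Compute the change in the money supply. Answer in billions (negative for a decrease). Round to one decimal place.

Initially m₁ = (1 + 0.21) / (0.27 + 0.0681 + 0.21) ≈ 2.207626, so M₁ = 2.207626 × 2145 ≈ 4735.3578 billion.
After the change m₂ = (1 + 0.39) / (0.27 + 0.0681 + 0.39) ≈ 1.909078, so M₂ = 1.909078 × 2145 ≈ 4094.9723 billion.
ΔM = M₂ − M₁ = 4094.9723 − 4735.3578 = -640.3855 billion.

-640.4 billion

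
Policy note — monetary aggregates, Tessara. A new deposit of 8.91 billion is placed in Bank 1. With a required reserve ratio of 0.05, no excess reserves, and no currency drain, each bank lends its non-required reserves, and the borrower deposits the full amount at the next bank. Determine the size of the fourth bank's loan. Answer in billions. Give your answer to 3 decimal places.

7.257 billion

Each bank lends a fraction (1 − rr) = 0.9500 of the deposit it receives, so Bank 4 receives 8.91·0.9500^3 and lends 8.91·0.9500^4 ≈ 7.2573 billion.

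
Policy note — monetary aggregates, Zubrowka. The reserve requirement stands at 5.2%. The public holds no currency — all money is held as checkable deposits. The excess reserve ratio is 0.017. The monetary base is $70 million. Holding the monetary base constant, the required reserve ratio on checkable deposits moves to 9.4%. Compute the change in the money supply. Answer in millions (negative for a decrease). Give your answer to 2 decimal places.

Initially m₁ = 1 / (0.052 + 0.017) ≈ 14.49275, so M₁ = 14.49275 × 70 = 1014.4925 million.
After the change m₂ = 1 / (0.094 + 0.017) ≈ 9.00901, so M₂ = 9.00901 × 70 = 630.6307 million.
ΔM = M₂ − M₁ = 630.6307 − 1014.4925 = -383.8618 million.

-383.86 million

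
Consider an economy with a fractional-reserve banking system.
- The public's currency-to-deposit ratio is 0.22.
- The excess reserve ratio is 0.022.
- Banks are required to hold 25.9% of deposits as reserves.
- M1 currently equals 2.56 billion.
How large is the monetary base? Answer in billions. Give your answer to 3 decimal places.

The money multiplier is m = (1 + c) / (rr + e + c) = (1 + 0.22) / (0.259 + 0.022 + 0.22) ≈ 2.43513.
MB = M / m = 2.56 / 2.43513 ≈ 1.0513 billion.

1.051 billion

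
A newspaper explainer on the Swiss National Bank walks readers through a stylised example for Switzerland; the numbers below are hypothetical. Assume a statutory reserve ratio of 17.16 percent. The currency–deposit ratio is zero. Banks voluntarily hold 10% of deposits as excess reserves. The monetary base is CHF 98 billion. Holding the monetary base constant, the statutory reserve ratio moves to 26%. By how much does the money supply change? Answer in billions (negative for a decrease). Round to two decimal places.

Initially m₁ = 1 / (0.1716 + 0.1) ≈ 3.68189, so M₁ = 3.68189 × 98 ≈ 360.8252 billion.
After the change m₂ = 1 / (0.26 + 0.1) ≈ 2.77778, so M₂ = 2.77778 × 98 ≈ 272.2224 billion.
ΔM = M₂ − M₁ = 272.2224 − 360.8252 = -88.6028 billion.

-88.60 billion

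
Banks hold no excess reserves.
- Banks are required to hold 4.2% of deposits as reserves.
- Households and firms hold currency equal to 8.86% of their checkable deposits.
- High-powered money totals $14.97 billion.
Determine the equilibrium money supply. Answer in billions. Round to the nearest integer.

The money multiplier is m = (1 + c) / (rr + c) = (1 + 0.0886) / (0.042 + 0.0886) ≈ 8.3354.
So M = m × MB = 8.3354 × 14.97 ≈ 124.7809 billion.

$125 billion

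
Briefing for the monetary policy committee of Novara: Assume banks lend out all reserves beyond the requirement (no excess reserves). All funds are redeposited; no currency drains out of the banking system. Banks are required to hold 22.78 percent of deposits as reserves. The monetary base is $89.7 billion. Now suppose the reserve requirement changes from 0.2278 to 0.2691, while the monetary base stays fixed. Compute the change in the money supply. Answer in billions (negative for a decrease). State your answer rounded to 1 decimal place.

Initially m₁ = 1 / (0.2278) ≈ 4.3898, so M₁ = 4.3898 × 89.7 ≈ 393.7651 billion.
After the change m₂ = 1 / (0.2691) ≈ 3.7161, so M₂ = 3.7161 × 89.7 ≈ 333.3342 billion.
ΔM = M₂ − M₁ = 333.3342 − 393.7651 = -60.4309 billion.

-60.4 billion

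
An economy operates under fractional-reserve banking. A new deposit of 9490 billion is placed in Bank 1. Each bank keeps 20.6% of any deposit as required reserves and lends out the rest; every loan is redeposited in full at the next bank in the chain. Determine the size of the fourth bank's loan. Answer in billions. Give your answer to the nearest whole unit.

3772 billion

Each bank lends a fraction (1 − rr) = 0.7940 of the deposit it receives, so Bank 4 receives 9490·0.7940^3 and lends 9490·0.7940^4 ≈ 3771.7962 billion.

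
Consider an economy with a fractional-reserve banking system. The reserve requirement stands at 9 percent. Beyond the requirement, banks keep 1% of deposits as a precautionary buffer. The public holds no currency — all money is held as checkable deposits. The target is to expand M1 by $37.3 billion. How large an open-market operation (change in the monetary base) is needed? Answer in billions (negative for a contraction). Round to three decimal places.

$3.730 billion

The money multiplier is m = 1 / (rr + e) = 1 / (0.09 + 0.01) = 10.
ΔMB = ΔM / m = (+37.3) / 10 = 3.73 billion.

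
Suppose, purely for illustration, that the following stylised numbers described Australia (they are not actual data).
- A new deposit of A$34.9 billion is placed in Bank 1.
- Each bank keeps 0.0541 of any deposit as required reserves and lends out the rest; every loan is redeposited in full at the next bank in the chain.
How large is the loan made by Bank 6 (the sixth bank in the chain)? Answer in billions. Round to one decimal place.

Each bank lends a fraction (1 − rr) = 0.9459 of the deposit it receives, so Bank 6 receives 34.9·0.9459^5 and lends 34.9·0.9459^6 ≈ 24.9975 billion.

A$25.0 billion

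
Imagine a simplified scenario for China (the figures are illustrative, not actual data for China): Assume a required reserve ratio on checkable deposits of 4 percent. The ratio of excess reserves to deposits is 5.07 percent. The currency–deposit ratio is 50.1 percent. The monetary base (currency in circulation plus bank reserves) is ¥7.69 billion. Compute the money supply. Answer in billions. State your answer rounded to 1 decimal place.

¥19.5 billion

The money multiplier is m = (1 + c) / (rr + e + c) = (1 + 0.501) / (0.04 + 0.0507 + 0.501) ≈ 2.5368.
So M = m × MB = 2.5368 × 7.69 ≈ 19.508 billion.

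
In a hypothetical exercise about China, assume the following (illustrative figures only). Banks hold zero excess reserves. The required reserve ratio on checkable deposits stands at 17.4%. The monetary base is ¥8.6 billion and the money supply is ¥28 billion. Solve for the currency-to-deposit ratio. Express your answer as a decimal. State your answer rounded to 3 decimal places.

Using m = M/MB = 28/8.6 ≈ 3.255814. From m = (1 + c)/(c + rr + e), rearranging gives 1 + c = m·(c + rr + e), so c·(1 − m) = m·(rr + e) − 1.
Hence c = [m·(rr + e) − 1]/(1 − m) = [3.255814 × (0.174 + 0) − 1] / (1 − 3.255814) ≈ 0.192165.

0.192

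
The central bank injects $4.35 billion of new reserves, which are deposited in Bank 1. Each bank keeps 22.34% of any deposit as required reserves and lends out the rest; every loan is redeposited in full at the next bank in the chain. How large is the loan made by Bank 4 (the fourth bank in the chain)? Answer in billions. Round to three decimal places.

$1.582 billion

Each bank lends a fraction (1 − rr) = 0.7766 of the deposit it receives, so Bank 4 receives 4.35·0.7766^3 and lends 4.35·0.7766^4 ≈ 1.5823 billion.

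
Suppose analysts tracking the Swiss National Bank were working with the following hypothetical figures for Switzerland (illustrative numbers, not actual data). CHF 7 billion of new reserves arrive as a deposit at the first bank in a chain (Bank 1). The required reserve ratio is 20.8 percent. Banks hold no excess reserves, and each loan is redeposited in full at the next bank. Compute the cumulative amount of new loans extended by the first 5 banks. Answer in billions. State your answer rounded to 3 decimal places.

Bank i lends (1 − rr)^i of the original deposit: Bank 1 lends 7·0.7920 = 5.5440, Bank 2 lends 7·0.7920² ≈ 4.3908, and so on.
Summing a geometric series: total = 7·[0.7920·(1 − 0.7920^5) / (1 − 0.7920)] ≈ 18.3480 billion.

CHF 18.348 billion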